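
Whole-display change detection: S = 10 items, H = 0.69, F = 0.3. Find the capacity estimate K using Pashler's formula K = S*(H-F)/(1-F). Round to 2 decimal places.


K = S * (H - F) / (1 - F)
H - F = 0.39
1 - F = 0.7
K = 10 * 0.39 / 0.7
= 5.57


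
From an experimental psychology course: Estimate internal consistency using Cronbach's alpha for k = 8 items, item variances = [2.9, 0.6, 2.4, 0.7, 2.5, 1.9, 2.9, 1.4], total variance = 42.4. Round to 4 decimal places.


alpha = (k/(k-1)) * (1 - sum(s_i^2)/s_total^2)
sum(item variances) = 15.3
k/(k-1) = 8/7 = 1.142857
1 - 15.3/42.4 = 1 - 0.360849 = 0.639151
alpha = 1.142857 * 0.639151
= 0.7305


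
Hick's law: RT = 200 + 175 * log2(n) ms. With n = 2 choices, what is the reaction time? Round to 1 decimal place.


RT = 200 + 175 * log2(2)
log2(2) = 1.0
RT = 200 + 175 * 1.0
= 200 + 175.0
= 375.0 ms


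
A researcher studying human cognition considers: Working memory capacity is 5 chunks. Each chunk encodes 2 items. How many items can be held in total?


Total items = chunks * items_per_chunk
= 5 * 2
= 10


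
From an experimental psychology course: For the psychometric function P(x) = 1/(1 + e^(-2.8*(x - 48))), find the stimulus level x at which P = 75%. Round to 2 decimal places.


At P = 0.75: 0.75 = 1/(1 + e^(-k*(x-x0)))
Solving: e^(-k*(x-x0)) = 1/3
x = x0 + ln(3)/k
ln(3) = 1.0986
x = 48 + 1.0986/2.8
= 48 + 0.3924
= 48.39


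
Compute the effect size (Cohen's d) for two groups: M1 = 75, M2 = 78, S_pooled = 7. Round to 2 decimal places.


Cohen's d = (M1 - M2) / S_pooled
= (75 - 78) / 7
= -3 / 7
= -0.43


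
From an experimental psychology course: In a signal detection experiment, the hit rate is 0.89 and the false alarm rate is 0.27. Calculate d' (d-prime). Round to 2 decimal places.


d' = z(HR) - z(FAR)
z(0.89) = 1.2265
z(0.27) = -0.6128
d' = 1.2265 - -0.6128
= 1.84


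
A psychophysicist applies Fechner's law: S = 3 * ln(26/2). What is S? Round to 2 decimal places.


S = 3 * ln(26/2)
I/I0 = 13.0
ln(13.0) = 2.5649
S = 3 * 2.5649
= 7.69


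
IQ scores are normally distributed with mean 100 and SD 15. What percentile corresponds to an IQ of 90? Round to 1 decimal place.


z = (IQ - mean) / SD
z = (90 - 100) / 15 = -0.6667
Percentile = Phi(-0.6667) * 100
Phi(-0.6667) = 0.252482
= 25.2


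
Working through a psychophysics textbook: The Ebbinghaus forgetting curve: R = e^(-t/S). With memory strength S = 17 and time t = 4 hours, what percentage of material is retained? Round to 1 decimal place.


R = e^(-t/S)
-t/S = -4/17 = -0.235294
R = e^(-0.235294) = 0.790338
Percentage = 0.790338 * 100
= 79.0


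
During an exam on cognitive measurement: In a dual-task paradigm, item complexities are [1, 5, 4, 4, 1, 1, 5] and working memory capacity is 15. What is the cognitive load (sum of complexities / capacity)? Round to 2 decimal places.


Total complexity = 1 + 5 + 4 + 4 + 1 + 1 + 5 = 21
Load = total / capacity = 21 / 15
= 1.40


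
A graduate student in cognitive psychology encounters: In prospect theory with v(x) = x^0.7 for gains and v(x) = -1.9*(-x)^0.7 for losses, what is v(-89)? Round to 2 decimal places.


Since x = -89 < 0, use v(x) = -lambda*(-x)^alpha
(-x) = 89
89^0.7 = 23.1512
v(-89) = -1.9 * 23.1512
= -43.99


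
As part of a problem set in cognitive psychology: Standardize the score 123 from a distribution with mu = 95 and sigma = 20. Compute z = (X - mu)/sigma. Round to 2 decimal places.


z = (X - mu) / sigma
= (123 - 95) / 20
= 28 / 20
= 1.40


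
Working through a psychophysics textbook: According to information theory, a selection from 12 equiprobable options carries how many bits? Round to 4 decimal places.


H = log2(n)
H = log2(12)
= 3.5850


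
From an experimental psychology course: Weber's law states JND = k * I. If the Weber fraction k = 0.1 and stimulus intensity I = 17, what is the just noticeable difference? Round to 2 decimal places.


JND = k * I
JND = 0.1 * 17
= 1.70


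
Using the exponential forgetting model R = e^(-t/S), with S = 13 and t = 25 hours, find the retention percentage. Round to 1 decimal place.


R = e^(-t/S)
-t/S = -25/13 = -1.923077
R = e^(-1.923077) = 0.146157
Percentage = 0.146157 * 100
= 14.6


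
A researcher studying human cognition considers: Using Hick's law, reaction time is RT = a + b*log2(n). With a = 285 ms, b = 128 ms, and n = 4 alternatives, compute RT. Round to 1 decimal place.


RT = 285 + 128 * log2(4)
log2(4) = 2.0
RT = 285 + 128 * 2.0
= 285 + 256.0
= 541.0 ms


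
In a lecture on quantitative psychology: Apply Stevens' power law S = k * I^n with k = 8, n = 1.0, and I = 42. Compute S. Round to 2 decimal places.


S = 8 * 42^1.0
42^1.0 = 42.0
S = 8 * 42.0
= 336.00


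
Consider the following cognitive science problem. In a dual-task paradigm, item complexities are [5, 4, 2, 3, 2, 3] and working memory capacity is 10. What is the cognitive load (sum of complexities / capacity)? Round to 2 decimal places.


Total complexity = 5 + 4 + 2 + 3 + 2 + 3 = 19
Load = total / capacity = 19 / 10
= 1.90


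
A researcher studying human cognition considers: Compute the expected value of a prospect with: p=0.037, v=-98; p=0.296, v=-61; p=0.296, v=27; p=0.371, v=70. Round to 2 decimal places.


EU = sum(p_i * v_i)
0.037 * -98 = -3.626
0.296 * -61 = -18.056
0.296 * 27 = 7.992
0.371 * 70 = 25.97
EU = -3.626 + -18.056 + 7.992 + 25.97
= 12.28


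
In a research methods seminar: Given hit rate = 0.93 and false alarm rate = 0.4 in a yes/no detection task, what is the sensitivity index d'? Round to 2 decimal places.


d' = z(HR) - z(FAR)
z(0.93) = 1.4758
z(0.4) = -0.2533
d' = 1.4758 - -0.2533
= 1.73


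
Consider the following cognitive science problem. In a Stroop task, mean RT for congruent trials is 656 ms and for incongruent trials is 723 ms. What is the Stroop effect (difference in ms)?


Stroop effect = RT(incongruent) - RT(congruent)
= 723 - 656
= 67 ms


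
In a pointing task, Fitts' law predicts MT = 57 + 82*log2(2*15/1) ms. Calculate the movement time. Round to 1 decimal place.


MT = 57 + 82 * log2(2*15/1)
2D/W = 30.0
log2(30.0) = 4.9069
MT = 57 + 82 * 4.9069
= 459.4 ms


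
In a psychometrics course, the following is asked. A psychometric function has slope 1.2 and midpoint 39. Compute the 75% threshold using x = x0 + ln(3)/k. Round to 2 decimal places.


At P = 0.75: 0.75 = 1/(1 + e^(-k*(x-x0)))
Solving: e^(-k*(x-x0)) = 1/3
x = x0 + ln(3)/k
ln(3) = 1.0986
x = 39 + 1.0986/1.2
= 39 + 0.9155
= 39.92


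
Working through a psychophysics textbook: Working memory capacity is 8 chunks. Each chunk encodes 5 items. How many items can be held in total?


Total items = chunks * items_per_chunk
= 8 * 5
= 40


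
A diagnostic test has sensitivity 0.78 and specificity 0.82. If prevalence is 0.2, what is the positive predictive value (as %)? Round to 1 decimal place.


PPV = (sens * prev) / (sens * prev + (1-spec) * (1-prev))
Numerator = 0.78 * 0.2 = 0.156
P(positive and no disease) = (1 - spec) * (1 - prev) = (1 - 0.82) * (1 - 0.2) = 0.144
Denominator = 0.156 + 0.144 = 0.3
PPV = 0.156 / 0.3 = 0.52
As percentage = 52.0


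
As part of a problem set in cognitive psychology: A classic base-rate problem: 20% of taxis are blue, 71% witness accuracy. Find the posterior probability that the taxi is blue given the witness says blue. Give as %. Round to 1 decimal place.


P(blue | says blue) = P(says blue | blue)*P(blue) / [P(says blue | blue)*P(blue) + P(says blue | not blue)*P(not blue)]
Numerator = 0.71 * 0.2 = 0.142
False identification = 0.29 * 0.8 = 0.232
P = 0.142 / (0.142 + 0.232)
= 0.142 / 0.374
As percentage = 38.0


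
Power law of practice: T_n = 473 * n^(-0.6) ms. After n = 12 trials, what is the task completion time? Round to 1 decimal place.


T_n = 473 * 12^(-0.6)
12^(-0.6) = 0.22516
T_n = 473 * 0.22516
= 106.5 ms


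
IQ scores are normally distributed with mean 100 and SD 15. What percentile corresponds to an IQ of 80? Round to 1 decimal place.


z = (IQ - mean) / SD
z = (80 - 100) / 15 = -1.3333
Percentile = Phi(-1.3333) * 100
Phi(-1.3333) = 0.091217
= 9.1


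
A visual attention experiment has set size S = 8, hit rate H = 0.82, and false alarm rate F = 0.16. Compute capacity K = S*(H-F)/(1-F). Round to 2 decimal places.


K = S * (H - F) / (1 - F)
H - F = 0.66
1 - F = 0.84
K = 8 * 0.66 / 0.84
= 6.29


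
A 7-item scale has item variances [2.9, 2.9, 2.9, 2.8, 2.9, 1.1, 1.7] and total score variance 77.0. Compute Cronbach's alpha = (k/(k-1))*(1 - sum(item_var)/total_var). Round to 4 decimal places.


alpha = (k/(k-1)) * (1 - sum(s_i^2)/s_total^2)
sum(item variances) = 17.2
k/(k-1) = 7/6 = 1.166667
1 - 17.2/77.0 = 1 - 0.223377 = 0.776623
alpha = 1.166667 * 0.776623
= 0.9061


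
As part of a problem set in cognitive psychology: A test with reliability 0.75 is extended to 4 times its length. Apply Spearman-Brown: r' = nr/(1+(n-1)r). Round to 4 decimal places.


r_new = n*r / (1 + (n-1)*r)
Numerator = 4 * 0.75 = 3.0
Denominator = 1 + 3 * 0.75 = 3.25
r_new = 3.0 / 3.25
= 0.9231


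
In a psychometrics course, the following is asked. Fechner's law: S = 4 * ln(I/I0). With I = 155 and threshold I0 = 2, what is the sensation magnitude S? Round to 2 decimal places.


S = 4 * ln(155/2)
I/I0 = 77.5
ln(77.5) = 4.3503
S = 4 * 4.3503
= 17.40


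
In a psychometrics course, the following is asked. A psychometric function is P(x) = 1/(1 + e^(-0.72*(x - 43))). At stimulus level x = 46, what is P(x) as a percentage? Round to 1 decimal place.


P(x) = 1/(1 + e^(-0.72*(46 - 43)))
Exponent = -0.72 * 3 = -2.16
e^(-2.16) = 0.115325
P = 1/(1 + 0.115325) = 0.8966
Percentage = 89.7


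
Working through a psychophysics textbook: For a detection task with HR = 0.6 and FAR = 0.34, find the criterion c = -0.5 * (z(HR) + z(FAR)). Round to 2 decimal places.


c = -0.5 * (z(HR) + z(FAR))
z(0.6) = 0.2533
z(0.34) = -0.4125
c = -0.5 * (0.2533 + -0.4125)
= -0.5 * -0.1592
= 0.08


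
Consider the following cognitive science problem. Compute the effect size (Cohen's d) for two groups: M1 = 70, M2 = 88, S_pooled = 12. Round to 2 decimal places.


Cohen's d = (M1 - M2) / S_pooled
= (70 - 88) / 12
= -18 / 12
= -1.50


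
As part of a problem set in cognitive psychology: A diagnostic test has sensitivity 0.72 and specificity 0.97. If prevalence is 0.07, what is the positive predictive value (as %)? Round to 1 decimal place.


PPV = (sens * prev) / (sens * prev + (1-spec) * (1-prev))
Numerator = 0.72 * 0.07 = 0.0504
P(positive and no disease) = (1 - spec) * (1 - prev) = (1 - 0.97) * (1 - 0.07) = 0.0279
Denominator = 0.0504 + 0.0279 = 0.0783
PPV = 0.0504 / 0.0783 = 0.643678
As percentage = 64.4


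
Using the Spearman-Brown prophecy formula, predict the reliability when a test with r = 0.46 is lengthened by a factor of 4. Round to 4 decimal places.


r_new = n*r / (1 + (n-1)*r)
Numerator = 4 * 0.46 = 1.84
Denominator = 1 + 3 * 0.46 = 2.38
r_new = 1.84 / 2.38
= 0.7731


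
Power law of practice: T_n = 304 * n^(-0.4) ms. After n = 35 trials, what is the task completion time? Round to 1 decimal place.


T_n = 304 * 35^(-0.4)
35^(-0.4) = 0.241197
T_n = 304 * 0.241197
= 73.3 ms


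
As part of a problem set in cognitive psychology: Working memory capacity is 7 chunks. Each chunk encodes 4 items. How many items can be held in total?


Total items = chunks * items_per_chunk
= 7 * 4
= 28


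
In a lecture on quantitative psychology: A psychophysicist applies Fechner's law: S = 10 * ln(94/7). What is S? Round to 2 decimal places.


S = 10 * ln(94/7)
I/I0 = 13.428571
ln(13.428571) = 2.5974
S = 10 * 2.5974
= 25.97


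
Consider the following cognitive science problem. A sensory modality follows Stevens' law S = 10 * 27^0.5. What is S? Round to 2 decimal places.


S = 10 * 27^0.5
27^0.5 = 5.1962
S = 10 * 5.1962
= 51.96


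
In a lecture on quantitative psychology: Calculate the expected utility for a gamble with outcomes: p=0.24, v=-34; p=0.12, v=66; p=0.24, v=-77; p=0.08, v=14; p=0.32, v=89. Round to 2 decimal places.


EU = sum(p_i * v_i)
0.24 * -34 = -8.16
0.12 * 66 = 7.92
0.24 * -77 = -18.48
0.08 * 14 = 1.12
0.32 * 89 = 28.48
EU = -8.16 + 7.92 + -18.48 + 1.12 + 28.48
= 10.88


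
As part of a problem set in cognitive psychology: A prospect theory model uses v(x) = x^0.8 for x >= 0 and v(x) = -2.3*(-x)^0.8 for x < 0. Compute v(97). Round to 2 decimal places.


Since x = 97 >= 0, use v(x) = x^0.8
97^0.8 = 38.8524
v(97) = 38.85


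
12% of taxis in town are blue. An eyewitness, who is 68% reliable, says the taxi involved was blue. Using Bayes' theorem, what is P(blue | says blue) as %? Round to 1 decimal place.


P(blue | says blue) = P(says blue | blue)*P(blue) / [P(says blue | blue)*P(blue) + P(says blue | not blue)*P(not blue)]
Numerator = 0.68 * 0.12 = 0.0816
False identification = 0.32 * 0.88 = 0.2816
P = 0.0816 / (0.0816 + 0.2816)
= 0.0816 / 0.3632
As percentage = 22.5


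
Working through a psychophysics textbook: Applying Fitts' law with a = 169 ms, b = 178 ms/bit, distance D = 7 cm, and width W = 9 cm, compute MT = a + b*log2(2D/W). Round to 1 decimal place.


MT = 169 + 178 * log2(2*7/9)
2D/W = 1.555556
log2(1.555556) = 0.6374
MT = 169 + 178 * 0.6374
= 282.5 ms


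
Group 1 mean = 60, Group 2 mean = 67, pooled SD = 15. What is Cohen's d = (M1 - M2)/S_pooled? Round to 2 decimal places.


Cohen's d = (M1 - M2) / S_pooled
= (60 - 67) / 15
= -7 / 15
= -0.47


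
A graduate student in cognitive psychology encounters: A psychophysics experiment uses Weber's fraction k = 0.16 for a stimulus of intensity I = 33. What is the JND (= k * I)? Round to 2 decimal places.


JND = k * I
JND = 0.16 * 33
= 5.28


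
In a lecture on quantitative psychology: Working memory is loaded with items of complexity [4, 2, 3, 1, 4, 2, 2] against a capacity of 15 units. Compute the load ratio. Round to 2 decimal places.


Total complexity = 4 + 2 + 3 + 1 + 4 + 2 + 2 = 18
Load = total / capacity = 18 / 15
= 1.20


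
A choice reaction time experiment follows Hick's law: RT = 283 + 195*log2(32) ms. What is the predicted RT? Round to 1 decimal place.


RT = 283 + 195 * log2(32)
log2(32) = 5.0
RT = 283 + 195 * 5.0
= 283 + 975.0
= 1258.0 ms


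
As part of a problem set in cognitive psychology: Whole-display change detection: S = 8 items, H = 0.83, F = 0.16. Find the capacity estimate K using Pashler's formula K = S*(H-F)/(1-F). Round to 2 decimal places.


K = S * (H - F) / (1 - F)
H - F = 0.67
1 - F = 0.84
K = 8 * 0.67 / 0.84
= 6.38


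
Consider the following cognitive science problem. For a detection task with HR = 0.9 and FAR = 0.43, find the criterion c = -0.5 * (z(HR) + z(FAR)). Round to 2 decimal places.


c = -0.5 * (z(HR) + z(FAR))
z(0.9) = 1.2816
z(0.43) = -0.1764
c = -0.5 * (1.2816 + -0.1764)
= -0.5 * 1.1052
= -0.55


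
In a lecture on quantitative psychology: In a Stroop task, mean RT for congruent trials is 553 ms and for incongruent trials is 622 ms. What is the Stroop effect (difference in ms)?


Stroop effect = RT(incongruent) - RT(congruent)
= 622 - 553
= 69 ms


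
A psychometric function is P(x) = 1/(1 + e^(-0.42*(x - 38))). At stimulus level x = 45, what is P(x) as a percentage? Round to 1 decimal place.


P(x) = 1/(1 + e^(-0.42*(45 - 38)))
Exponent = -0.42 * 7 = -2.94
e^(-2.94) = 0.052866
P = 1/(1 + 0.052866) = 0.949788
Percentage = 95.0


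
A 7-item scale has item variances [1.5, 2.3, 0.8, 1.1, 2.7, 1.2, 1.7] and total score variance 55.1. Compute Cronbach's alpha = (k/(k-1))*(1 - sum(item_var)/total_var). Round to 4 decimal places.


alpha = (k/(k-1)) * (1 - sum(s_i^2)/s_total^2)
sum(item variances) = 11.3
k/(k-1) = 7/6 = 1.166667
1 - 11.3/55.1 = 1 - 0.205082 = 0.794918
alpha = 1.166667 * 0.794918
= 0.9274


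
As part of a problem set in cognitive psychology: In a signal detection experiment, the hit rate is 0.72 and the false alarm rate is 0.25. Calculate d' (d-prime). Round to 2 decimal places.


d' = z(HR) - z(FAR)
z(0.72) = 0.5828
z(0.25) = -0.6745
d' = 0.5828 - -0.6745
= 1.26


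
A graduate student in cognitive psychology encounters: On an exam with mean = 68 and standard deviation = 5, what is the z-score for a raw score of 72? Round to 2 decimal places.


z = (X - mu) / sigma
= (72 - 68) / 5
= 4 / 5
= 0.80


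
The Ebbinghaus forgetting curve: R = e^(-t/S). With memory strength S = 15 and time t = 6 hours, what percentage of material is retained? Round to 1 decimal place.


R = e^(-t/S)
-t/S = -6/15 = -0.4
R = e^(-0.4) = 0.67032
Percentage = 0.67032 * 100
= 67.0


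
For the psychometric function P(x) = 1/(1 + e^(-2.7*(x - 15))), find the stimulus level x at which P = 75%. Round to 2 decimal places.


At P = 0.75: 0.75 = 1/(1 + e^(-k*(x-x0)))
Solving: e^(-k*(x-x0)) = 1/3
x = x0 + ln(3)/k
ln(3) = 1.0986
x = 15 + 1.0986/2.7
= 15 + 0.4069
= 15.41


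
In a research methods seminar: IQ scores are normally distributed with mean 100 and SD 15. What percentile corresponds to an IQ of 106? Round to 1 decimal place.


z = (IQ - mean) / SD
z = (106 - 100) / 15 = 0.4
Percentile = Phi(0.4) * 100
Phi(0.4) = 0.655422
= 65.5


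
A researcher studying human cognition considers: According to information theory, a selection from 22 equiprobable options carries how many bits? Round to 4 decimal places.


H = log2(n)
H = log2(22)
= 4.4594


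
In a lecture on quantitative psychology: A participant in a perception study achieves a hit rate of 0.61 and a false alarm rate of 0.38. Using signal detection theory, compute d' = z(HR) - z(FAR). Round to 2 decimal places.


d' = z(HR) - z(FAR)
z(0.61) = 0.2793
z(0.38) = -0.3055
d' = 0.2793 - -0.3055
= 0.58


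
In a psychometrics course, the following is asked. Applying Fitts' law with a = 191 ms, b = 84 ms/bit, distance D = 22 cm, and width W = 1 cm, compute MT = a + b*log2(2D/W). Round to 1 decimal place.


MT = 191 + 84 * log2(2*22/1)
2D/W = 44.0
log2(44.0) = 5.4594
MT = 191 + 84 * 5.4594
= 649.6 ms


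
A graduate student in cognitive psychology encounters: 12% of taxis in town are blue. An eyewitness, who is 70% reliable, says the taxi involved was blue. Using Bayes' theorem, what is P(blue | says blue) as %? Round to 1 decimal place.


P(blue | says blue) = P(says blue | blue)*P(blue) / [P(says blue | blue)*P(blue) + P(says blue | not blue)*P(not blue)]
Numerator = 0.7 * 0.12 = 0.084
False identification = 0.3 * 0.88 = 0.264
P = 0.084 / (0.084 + 0.264)
= 0.084 / 0.348
As percentage = 24.1


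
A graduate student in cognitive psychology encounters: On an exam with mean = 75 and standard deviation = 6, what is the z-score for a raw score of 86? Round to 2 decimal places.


z = (X - mu) / sigma
= (86 - 75) / 6
= 11 / 6
= 1.83


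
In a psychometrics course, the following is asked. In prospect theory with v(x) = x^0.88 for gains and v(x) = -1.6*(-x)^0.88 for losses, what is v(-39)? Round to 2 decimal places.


Since x = -39 < 0, use v(x) = -lambda*(-x)^alpha
(-x) = 39
39^0.88 = 25.1268
v(-39) = -1.6 * 25.1268
= -40.20


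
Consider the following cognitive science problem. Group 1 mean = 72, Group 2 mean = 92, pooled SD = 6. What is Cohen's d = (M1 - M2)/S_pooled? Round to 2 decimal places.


Cohen's d = (M1 - M2) / S_pooled
= (72 - 92) / 6
= -20 / 6
= -3.33


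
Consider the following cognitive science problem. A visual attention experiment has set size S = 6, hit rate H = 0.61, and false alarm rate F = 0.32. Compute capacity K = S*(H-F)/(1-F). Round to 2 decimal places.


K = S * (H - F) / (1 - F)
H - F = 0.29
1 - F = 0.68
K = 6 * 0.29 / 0.68
= 2.56


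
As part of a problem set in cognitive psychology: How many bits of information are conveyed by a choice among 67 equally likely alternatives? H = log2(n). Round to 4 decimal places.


H = log2(n)
H = log2(67)
= 6.0661


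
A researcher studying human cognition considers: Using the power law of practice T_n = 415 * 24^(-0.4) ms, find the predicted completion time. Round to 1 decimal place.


T_n = 415 * 24^(-0.4)
24^(-0.4) = 0.280489
T_n = 415 * 0.280489
= 116.4 ms


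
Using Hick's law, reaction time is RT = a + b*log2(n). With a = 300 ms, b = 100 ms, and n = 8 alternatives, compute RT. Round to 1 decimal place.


RT = 300 + 100 * log2(8)
log2(8) = 3.0
RT = 300 + 100 * 3.0
= 300 + 300.0
= 600.0 ms


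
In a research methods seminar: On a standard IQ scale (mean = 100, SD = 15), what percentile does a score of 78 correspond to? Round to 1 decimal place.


z = (IQ - mean) / SD
z = (78 - 100) / 15 = -1.4667
Percentile = Phi(-1.4667) * 100
Phi(-1.4667) = 0.071229
= 7.1


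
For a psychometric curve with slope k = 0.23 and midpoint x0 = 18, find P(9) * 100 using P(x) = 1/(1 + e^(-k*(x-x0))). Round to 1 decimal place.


P(x) = 1/(1 + e^(-0.23*(9 - 18)))
Exponent = -0.23 * -9 = 2.07
e^(2.07) = 7.924823
P = 1/(1 + 7.924823) = 0.112047
Percentage = 11.2


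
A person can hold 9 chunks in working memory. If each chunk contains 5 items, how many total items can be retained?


Total items = chunks * items_per_chunk
= 9 * 5
= 45


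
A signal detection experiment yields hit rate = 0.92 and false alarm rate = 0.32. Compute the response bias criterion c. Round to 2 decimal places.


c = -0.5 * (z(HR) + z(FAR))
z(0.92) = 1.4051
z(0.32) = -0.4677
c = -0.5 * (1.4051 + -0.4677)
= -0.5 * 0.9374
= -0.47


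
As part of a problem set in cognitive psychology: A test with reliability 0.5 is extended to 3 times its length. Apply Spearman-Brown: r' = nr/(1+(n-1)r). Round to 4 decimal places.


r_new = n*r / (1 + (n-1)*r)
Numerator = 3 * 0.5 = 1.5
Denominator = 1 + 2 * 0.5 = 2.0
r_new = 1.5 / 2.0
= 0.7500


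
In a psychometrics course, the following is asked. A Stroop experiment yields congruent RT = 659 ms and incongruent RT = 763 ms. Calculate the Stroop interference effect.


Stroop effect = RT(incongruent) - RT(congruent)
= 763 - 659
= 104 ms


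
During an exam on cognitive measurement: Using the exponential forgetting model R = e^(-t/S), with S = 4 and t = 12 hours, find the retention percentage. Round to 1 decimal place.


R = e^(-t/S)
-t/S = -12/4 = -3.0
R = e^(-3.0) = 0.049787
Percentage = 0.049787 * 100
= 5.0


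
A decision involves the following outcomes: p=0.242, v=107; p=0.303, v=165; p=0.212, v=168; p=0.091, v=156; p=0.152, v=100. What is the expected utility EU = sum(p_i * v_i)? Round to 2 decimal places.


EU = sum(p_i * v_i)
0.242 * 107 = 25.894
0.303 * 165 = 49.995
0.212 * 168 = 35.616
0.091 * 156 = 14.196
0.152 * 100 = 15.2
EU = 25.894 + 49.995 + 35.616 + 14.196 + 15.2
= 140.90


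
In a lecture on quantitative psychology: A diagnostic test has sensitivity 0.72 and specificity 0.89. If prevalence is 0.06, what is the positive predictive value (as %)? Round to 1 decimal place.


PPV = (sens * prev) / (sens * prev + (1-spec) * (1-prev))
Numerator = 0.72 * 0.06 = 0.0432
P(positive and no disease) = (1 - spec) * (1 - prev) = (1 - 0.89) * (1 - 0.06) = 0.1034
Denominator = 0.0432 + 0.1034 = 0.1466
PPV = 0.0432 / 0.1466 = 0.294679
As percentage = 29.5


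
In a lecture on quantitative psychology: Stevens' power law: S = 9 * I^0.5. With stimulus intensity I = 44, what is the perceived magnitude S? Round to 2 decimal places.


S = 9 * 44^0.5
44^0.5 = 6.6332
S = 9 * 6.6332
= 59.70


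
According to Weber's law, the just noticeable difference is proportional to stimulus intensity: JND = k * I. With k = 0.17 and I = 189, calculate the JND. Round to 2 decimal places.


JND = k * I
JND = 0.17 * 189
= 32.13


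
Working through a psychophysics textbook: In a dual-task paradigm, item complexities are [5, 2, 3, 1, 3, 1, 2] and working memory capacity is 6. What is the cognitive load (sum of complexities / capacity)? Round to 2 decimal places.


Total complexity = 5 + 2 + 3 + 1 + 3 + 1 + 2 = 17
Load = total / capacity = 17 / 6
= 2.83


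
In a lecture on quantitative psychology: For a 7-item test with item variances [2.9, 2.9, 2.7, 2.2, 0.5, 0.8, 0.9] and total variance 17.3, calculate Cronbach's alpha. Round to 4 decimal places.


alpha = (k/(k-1)) * (1 - sum(s_i^2)/s_total^2)
sum(item variances) = 12.9
k/(k-1) = 7/6 = 1.166667
1 - 12.9/17.3 = 1 - 0.745665 = 0.254335
alpha = 1.166667 * 0.254335
= 0.2967


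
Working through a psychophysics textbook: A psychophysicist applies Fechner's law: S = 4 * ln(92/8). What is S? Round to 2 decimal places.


S = 4 * ln(92/8)
I/I0 = 11.5
ln(11.5) = 2.4423
S = 4 * 2.4423
= 9.77


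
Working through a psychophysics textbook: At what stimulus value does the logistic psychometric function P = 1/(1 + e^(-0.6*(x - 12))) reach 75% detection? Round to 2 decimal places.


At P = 0.75: 0.75 = 1/(1 + e^(-k*(x-x0)))
Solving: e^(-k*(x-x0)) = 1/3
x = x0 + ln(3)/k
ln(3) = 1.0986
x = 12 + 1.0986/0.6
= 12 + 1.831
= 13.83


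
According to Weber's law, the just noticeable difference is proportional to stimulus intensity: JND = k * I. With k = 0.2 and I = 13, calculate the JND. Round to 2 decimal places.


JND = k * I
JND = 0.2 * 13
= 2.60


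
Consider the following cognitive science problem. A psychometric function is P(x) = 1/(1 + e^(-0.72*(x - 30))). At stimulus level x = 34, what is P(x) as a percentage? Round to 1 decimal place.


P(x) = 1/(1 + e^(-0.72*(34 - 30)))
Exponent = -0.72 * 4 = -2.88
e^(-2.88) = 0.056135
P = 1/(1 + 0.056135) = 0.946849
Percentage = 94.7


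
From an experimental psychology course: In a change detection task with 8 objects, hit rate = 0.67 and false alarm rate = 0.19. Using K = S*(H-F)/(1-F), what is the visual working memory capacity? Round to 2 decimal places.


K = S * (H - F) / (1 - F)
H - F = 0.48
1 - F = 0.81
K = 8 * 0.48 / 0.81
= 4.74


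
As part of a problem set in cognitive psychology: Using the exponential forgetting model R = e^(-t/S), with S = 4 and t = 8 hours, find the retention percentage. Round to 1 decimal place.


R = e^(-t/S)
-t/S = -8/4 = -2.0
R = e^(-2.0) = 0.135335
Percentage = 0.135335 * 100
= 13.5


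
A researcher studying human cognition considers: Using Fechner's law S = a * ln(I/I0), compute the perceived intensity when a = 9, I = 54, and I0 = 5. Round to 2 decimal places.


S = 9 * ln(54/5)
I/I0 = 10.8
ln(10.8) = 2.3795
S = 9 * 2.3795
= 21.42


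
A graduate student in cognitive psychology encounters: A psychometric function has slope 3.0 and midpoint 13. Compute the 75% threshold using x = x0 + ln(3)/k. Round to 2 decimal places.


At P = 0.75: 0.75 = 1/(1 + e^(-k*(x-x0)))
Solving: e^(-k*(x-x0)) = 1/3
x = x0 + ln(3)/k
ln(3) = 1.0986
x = 13 + 1.0986/3.0
= 13 + 0.3662
= 13.37


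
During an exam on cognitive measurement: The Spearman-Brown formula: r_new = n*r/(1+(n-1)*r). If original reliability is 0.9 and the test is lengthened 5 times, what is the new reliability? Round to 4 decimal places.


r_new = n*r / (1 + (n-1)*r)
Numerator = 5 * 0.9 = 4.5
Denominator = 1 + 4 * 0.9 = 4.6
r_new = 4.5 / 4.6
= 0.9783


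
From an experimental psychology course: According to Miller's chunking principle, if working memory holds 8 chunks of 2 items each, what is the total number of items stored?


Total items = chunks * items_per_chunk
= 8 * 2
= 16


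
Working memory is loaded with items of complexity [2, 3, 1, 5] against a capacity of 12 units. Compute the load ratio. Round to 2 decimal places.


Total complexity = 2 + 3 + 1 + 5 = 11
Load = total / capacity = 11 / 12
= 0.92


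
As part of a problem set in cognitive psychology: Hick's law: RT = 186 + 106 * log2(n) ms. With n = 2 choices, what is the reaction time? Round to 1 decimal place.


RT = 186 + 106 * log2(2)
log2(2) = 1.0
RT = 186 + 106 * 1.0
= 186 + 106.0
= 292.0 ms


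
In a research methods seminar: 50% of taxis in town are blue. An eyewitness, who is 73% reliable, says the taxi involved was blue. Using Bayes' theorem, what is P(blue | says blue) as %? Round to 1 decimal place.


P(blue | says blue) = P(says blue | blue)*P(blue) / [P(says blue | blue)*P(blue) + P(says blue | not blue)*P(not blue)]
Numerator = 0.73 * 0.5 = 0.365
False identification = 0.27 * 0.5 = 0.135
P = 0.365 / (0.365 + 0.135)
= 0.365 / 0.5
As percentage = 73.0


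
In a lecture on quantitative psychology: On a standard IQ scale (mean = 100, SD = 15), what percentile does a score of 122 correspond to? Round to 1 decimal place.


z = (IQ - mean) / SD
z = (122 - 100) / 15 = 1.4667
Percentile = Phi(1.4667) * 100
Phi(1.4667) = 0.928771
= 92.9


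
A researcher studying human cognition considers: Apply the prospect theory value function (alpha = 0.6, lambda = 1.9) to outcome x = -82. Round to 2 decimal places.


Since x = -82 < 0, use v(x) = -lambda*(-x)^alpha
(-x) = 82
82^0.6 = 14.0698
v(-82) = -1.9 * 14.0698
= -26.73


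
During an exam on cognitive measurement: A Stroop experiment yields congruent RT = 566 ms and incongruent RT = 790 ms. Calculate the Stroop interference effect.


Stroop effect = RT(incongruent) - RT(congruent)
= 790 - 566
= 224 ms


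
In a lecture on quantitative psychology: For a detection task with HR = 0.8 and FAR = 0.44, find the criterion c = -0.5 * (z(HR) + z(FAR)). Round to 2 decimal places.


c = -0.5 * (z(HR) + z(FAR))
z(0.8) = 0.8416
z(0.44) = -0.151
c = -0.5 * (0.8416 + -0.151)
= -0.5 * 0.6906
= -0.35


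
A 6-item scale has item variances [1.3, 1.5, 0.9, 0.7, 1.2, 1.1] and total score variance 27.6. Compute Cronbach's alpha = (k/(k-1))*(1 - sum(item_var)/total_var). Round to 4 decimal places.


alpha = (k/(k-1)) * (1 - sum(s_i^2)/s_total^2)
sum(item variances) = 6.7
k/(k-1) = 6/5 = 1.2
1 - 6.7/27.6 = 1 - 0.242754 = 0.757246
alpha = 1.2 * 0.757246
= 0.9087


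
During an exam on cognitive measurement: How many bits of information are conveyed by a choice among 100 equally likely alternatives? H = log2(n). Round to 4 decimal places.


H = log2(n)
H = log2(100)
= 6.6439


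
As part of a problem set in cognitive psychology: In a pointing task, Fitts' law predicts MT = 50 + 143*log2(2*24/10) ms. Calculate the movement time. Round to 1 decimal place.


MT = 50 + 143 * log2(2*24/10)
2D/W = 4.8
log2(4.8) = 2.263
MT = 50 + 143 * 2.263
= 373.6 ms


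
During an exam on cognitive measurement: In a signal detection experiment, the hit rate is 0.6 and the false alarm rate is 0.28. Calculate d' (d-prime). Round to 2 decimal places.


d' = z(HR) - z(FAR)
z(0.6) = 0.2533
z(0.28) = -0.5828
d' = 0.2533 - -0.5828
= 0.84


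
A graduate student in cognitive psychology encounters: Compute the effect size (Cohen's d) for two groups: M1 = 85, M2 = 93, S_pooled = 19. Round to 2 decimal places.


Cohen's d = (M1 - M2) / S_pooled
= (85 - 93) / 19
= -8 / 19
= -0.42


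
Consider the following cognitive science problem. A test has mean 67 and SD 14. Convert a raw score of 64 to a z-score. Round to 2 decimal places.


z = (X - mu) / sigma
= (64 - 67) / 14
= -3 / 14
= -0.21


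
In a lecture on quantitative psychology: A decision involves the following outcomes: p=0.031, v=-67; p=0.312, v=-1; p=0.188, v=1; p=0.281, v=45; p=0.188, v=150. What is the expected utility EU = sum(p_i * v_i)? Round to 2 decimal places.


EU = sum(p_i * v_i)
0.031 * -67 = -2.077
0.312 * -1 = -0.312
0.188 * 1 = 0.188
0.281 * 45 = 12.645
0.188 * 150 = 28.2
EU = -2.077 + -0.312 + 0.188 + 12.645 + 28.2
= 38.64


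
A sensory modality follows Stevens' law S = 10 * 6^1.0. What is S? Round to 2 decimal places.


S = 10 * 6^1.0
6^1.0 = 6.0
S = 10 * 6.0
= 60.00


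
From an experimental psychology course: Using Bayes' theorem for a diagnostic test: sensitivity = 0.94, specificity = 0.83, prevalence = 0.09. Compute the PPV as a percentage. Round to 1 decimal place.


PPV = (sens * prev) / (sens * prev + (1-spec) * (1-prev))
Numerator = 0.94 * 0.09 = 0.0846
P(positive and no disease) = (1 - spec) * (1 - prev) = (1 - 0.83) * (1 - 0.09) = 0.1547
Denominator = 0.0846 + 0.1547 = 0.2393
PPV = 0.0846 / 0.2393 = 0.353531
As percentage = 35.4


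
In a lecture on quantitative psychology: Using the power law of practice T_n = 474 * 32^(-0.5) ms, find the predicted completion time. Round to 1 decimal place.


T_n = 474 * 32^(-0.5)
32^(-0.5) = 0.176777
T_n = 474 * 0.176777
= 83.8 ms


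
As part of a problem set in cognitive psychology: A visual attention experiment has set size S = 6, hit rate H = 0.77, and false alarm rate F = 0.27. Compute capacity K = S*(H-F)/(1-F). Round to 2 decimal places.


K = S * (H - F) / (1 - F)
H - F = 0.5
1 - F = 0.73
K = 6 * 0.5 / 0.73
= 4.11


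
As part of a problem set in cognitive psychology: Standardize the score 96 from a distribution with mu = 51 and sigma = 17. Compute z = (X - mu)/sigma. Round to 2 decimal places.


z = (X - mu) / sigma
= (96 - 51) / 17
= 45 / 17
= 2.65


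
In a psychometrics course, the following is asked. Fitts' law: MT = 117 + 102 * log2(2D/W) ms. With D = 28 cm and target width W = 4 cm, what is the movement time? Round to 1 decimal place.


MT = 117 + 102 * log2(2*28/4)
2D/W = 14.0
log2(14.0) = 3.8074
MT = 117 + 102 * 3.8074
= 505.4 ms


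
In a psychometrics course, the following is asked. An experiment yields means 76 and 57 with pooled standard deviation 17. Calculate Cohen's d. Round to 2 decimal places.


Cohen's d = (M1 - M2) / S_pooled
= (76 - 57) / 17
= 19 / 17
= 1.12


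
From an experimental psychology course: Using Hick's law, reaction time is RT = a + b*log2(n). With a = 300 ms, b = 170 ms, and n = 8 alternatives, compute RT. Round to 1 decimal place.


RT = 300 + 170 * log2(8)
log2(8) = 3.0
RT = 300 + 170 * 3.0
= 300 + 510.0
= 810.0 ms


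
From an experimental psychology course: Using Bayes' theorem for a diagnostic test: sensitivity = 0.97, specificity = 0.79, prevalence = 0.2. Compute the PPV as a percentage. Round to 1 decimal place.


PPV = (sens * prev) / (sens * prev + (1-spec) * (1-prev))
Numerator = 0.97 * 0.2 = 0.194
P(positive and no disease) = (1 - spec) * (1 - prev) = (1 - 0.79) * (1 - 0.2) = 0.168
Denominator = 0.194 + 0.168 = 0.362
PPV = 0.194 / 0.362 = 0.535912
As percentage = 53.6


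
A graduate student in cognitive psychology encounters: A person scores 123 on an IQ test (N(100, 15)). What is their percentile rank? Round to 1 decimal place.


z = (IQ - mean) / SD
z = (123 - 100) / 15 = 1.5333
Percentile = Phi(1.5333) * 100
Phi(1.5333) = 0.937399
= 93.7


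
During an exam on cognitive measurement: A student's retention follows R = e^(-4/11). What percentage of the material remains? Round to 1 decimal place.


R = e^(-t/S)
-t/S = -4/11 = -0.363636
R = e^(-0.363636) = 0.695144
Percentage = 0.695144 * 100
= 69.5


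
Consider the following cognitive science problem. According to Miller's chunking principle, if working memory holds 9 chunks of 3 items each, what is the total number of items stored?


Total items = chunks * items_per_chunk
= 9 * 3
= 27


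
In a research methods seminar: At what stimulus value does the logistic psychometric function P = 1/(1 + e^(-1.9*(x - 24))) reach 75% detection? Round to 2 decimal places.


At P = 0.75: 0.75 = 1/(1 + e^(-k*(x-x0)))
Solving: e^(-k*(x-x0)) = 1/3
x = x0 + ln(3)/k
ln(3) = 1.0986
x = 24 + 1.0986/1.9
= 24 + 0.5782
= 24.58


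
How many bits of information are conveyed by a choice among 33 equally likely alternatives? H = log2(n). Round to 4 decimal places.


H = log2(n)
H = log2(33)
= 5.0444


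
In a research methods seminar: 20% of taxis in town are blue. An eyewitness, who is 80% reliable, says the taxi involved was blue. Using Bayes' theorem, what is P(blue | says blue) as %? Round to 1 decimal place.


P(blue | says blue) = P(says blue | blue)*P(blue) / [P(says blue | blue)*P(blue) + P(says blue | not blue)*P(not blue)]
Numerator = 0.8 * 0.2 = 0.16
False identification = 0.2 * 0.8 = 0.16
P = 0.16 / (0.16 + 0.16)
= 0.16 / 0.32
As percentage = 50.0


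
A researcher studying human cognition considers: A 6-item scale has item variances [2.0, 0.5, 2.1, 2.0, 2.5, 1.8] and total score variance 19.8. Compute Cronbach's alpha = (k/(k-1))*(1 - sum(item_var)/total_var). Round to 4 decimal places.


alpha = (k/(k-1)) * (1 - sum(s_i^2)/s_total^2)
sum(item variances) = 10.9
k/(k-1) = 6/5 = 1.2
1 - 10.9/19.8 = 1 - 0.550505 = 0.449495
alpha = 1.2 * 0.449495
= 0.5394


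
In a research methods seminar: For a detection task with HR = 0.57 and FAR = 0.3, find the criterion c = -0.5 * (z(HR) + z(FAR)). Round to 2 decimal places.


c = -0.5 * (z(HR) + z(FAR))
z(0.57) = 0.1764
z(0.3) = -0.5244
c = -0.5 * (0.1764 + -0.5244)
= -0.5 * -0.348
= 0.17


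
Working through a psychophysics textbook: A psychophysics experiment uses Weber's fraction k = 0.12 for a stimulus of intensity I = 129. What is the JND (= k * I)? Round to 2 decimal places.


JND = k * I
JND = 0.12 * 129
= 15.48


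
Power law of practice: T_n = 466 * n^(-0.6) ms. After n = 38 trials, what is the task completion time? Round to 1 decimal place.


T_n = 466 * 38^(-0.6)
38^(-0.6) = 0.112753
T_n = 466 * 0.112753
= 52.5 ms


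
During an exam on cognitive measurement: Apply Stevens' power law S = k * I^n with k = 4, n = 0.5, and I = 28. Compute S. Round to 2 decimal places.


S = 4 * 28^0.5
28^0.5 = 5.2915
S = 4 * 5.2915
= 21.17


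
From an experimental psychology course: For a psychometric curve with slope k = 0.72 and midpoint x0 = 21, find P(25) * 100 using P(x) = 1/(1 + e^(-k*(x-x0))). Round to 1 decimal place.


P(x) = 1/(1 + e^(-0.72*(25 - 21)))
Exponent = -0.72 * 4 = -2.88
e^(-2.88) = 0.056135
P = 1/(1 + 0.056135) = 0.946849
Percentage = 94.7


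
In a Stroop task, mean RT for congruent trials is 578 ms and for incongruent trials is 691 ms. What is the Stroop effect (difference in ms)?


Stroop effect = RT(incongruent) - RT(congruent)
= 691 - 578
= 113 ms


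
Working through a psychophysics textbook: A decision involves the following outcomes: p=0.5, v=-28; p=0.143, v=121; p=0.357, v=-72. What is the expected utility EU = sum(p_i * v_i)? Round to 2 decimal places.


EU = sum(p_i * v_i)
0.5 * -28 = -14.0
0.143 * 121 = 17.303
0.357 * -72 = -25.704
EU = -14.0 + 17.303 + -25.704
= -22.40


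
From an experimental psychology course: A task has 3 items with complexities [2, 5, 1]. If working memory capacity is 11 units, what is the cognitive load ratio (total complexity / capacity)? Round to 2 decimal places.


Total complexity = 2 + 5 + 1 = 8
Load = total / capacity = 8 / 11
= 0.73


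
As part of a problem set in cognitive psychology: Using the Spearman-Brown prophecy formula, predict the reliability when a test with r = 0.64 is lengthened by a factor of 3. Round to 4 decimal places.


r_new = n*r / (1 + (n-1)*r)
Numerator = 3 * 0.64 = 1.92
Denominator = 1 + 2 * 0.64 = 2.28
r_new = 1.92 / 2.28
= 0.8421


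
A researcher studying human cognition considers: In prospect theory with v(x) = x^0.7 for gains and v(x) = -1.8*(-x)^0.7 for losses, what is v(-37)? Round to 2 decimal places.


Since x = -37 < 0, use v(x) = -lambda*(-x)^alpha
(-x) = 37
37^0.7 = 12.5239
v(-37) = -1.8 * 12.5239
= -22.54


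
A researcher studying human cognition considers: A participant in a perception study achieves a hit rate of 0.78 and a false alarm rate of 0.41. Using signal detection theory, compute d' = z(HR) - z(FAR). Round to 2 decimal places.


d' = z(HR) - z(FAR)
z(0.78) = 0.7722
z(0.41) = -0.2275
d' = 0.7722 - -0.2275
= 1.00


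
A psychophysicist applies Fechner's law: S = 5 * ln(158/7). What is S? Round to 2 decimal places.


S = 5 * ln(158/7)
I/I0 = 22.571429
ln(22.571429) = 3.1167
S = 5 * 3.1167
= 15.58


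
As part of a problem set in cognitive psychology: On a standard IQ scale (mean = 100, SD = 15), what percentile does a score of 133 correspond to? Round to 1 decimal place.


z = (IQ - mean) / SD
z = (133 - 100) / 15 = 2.2
Percentile = Phi(2.2) * 100
Phi(2.2) = 0.986097
= 98.6


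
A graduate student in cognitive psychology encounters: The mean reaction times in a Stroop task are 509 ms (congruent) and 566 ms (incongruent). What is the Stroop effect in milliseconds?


Stroop effect = RT(incongruent) - RT(congruent)
= 566 - 509
= 57 ms
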